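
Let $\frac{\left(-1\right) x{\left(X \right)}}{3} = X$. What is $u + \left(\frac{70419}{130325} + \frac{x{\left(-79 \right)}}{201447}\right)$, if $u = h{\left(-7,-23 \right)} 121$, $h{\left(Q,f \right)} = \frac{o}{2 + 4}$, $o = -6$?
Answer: $- \frac{1054155543319}{8751193425} \approx -120.46$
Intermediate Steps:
$x{\left(X \right)} = - 3 X$
$h{\left(Q,f \right)} = -1$ ($h{\left(Q,f \right)} = - \frac{6}{2 + 4} = - \frac{6}{6} = \left(-6\right) \frac{1}{6} = -1$)
$u = -121$ ($u = \left(-1\right) 121 = -121$)
$u + \left(\frac{70419}{130325} + \frac{x{\left(-79 \right)}}{201447}\right) = -121 + \left(\frac{70419}{130325} + \frac{\left(-3\right) \left(-79\right)}{201447}\right) = -121 + \left(70419 \cdot \frac{1}{130325} + 237 \cdot \frac{1}{201447}\right) = -121 + \left(\frac{70419}{130325} + \frac{79}{67149}\right) = -121 + \frac{4738861106}{8751193425} = - \frac{1054155543319}{8751193425}$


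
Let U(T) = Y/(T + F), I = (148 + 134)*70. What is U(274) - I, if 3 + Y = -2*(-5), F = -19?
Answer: -5033693/255 ≈ -19740.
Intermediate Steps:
I = 19740 (I = 282*70 = 19740)
Y = 7 (Y = -3 - 2*(-5) = -3 + 10 = 7)
U(T) = 7/(-19 + T) (U(T) = 7/(T - 19) = 7/(-19 + T))
U(274) - I = 7/(-19 + 274) - 1*19740 = 7/255 - 19740 = -5033693/255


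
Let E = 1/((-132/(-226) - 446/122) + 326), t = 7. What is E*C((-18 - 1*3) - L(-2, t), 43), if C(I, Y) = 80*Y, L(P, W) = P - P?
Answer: 4742384/445189 ≈ 10.653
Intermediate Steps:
E = 6893/2225945 (E = 1/((-132*(-1/226) - 446*1/122) + 326) = 1/((66/113 - 223/61) + 326) = 1/(-21173/6893 + 326) = 1/(2225945/6893) = 6893/2225945 ≈ 0.0030967)
L(P, W) = 0
E*C((-18 - 1*3) - L(-2, t), 43) = 6893*(80*43)/2225945 = (6893/2225945)*3440 = 4742384/445189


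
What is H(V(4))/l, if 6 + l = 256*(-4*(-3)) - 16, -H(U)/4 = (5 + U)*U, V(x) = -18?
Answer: -468/1525 ≈ -0.30689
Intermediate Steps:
H(U) = -4*U*(5 + U) (H(U) = -4*(5 + U)*U = -4*U*(5 + U))
l = 3050 (l = -6 + (256*(-4*(-3)) - 16) = -6 + (256*12 - 16) = -6 + (3072 - 16) = -6 + 3056 = 3050)
H(V(4))/l = -4*(-18)*(5 - 18)/3050 = -4*(-18)*(-13)*(1/3050) = -936*1/3050 = -468/1525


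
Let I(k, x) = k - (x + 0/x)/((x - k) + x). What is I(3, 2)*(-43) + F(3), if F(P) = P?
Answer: -40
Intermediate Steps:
I(k, x) = k - x/(-k + 2*x) (I(k, x) = k - (x + 0)/(-k + 2*x) = k - x/(-k + 2*x))
I(3, 2)*(-43) + F(3) = ((2 + 3² - 2*3*2)/(3 - 2*2))*(-43) + 3 = ((2 + 9 - 12)/(3 - 4))*(-43) + 3 = (-1/(-1))*(-43) + 3 = -1*(-1)*(-43) + 3 = 1*(-43) + 3 = -43 + 3 = -40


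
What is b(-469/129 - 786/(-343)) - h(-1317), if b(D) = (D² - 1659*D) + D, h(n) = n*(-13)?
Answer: -29152875517562/1957797009 ≈ -14891.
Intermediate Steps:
h(n) = -13*n
b(D) = D² - 1658*D
b(-469/129 - 786/(-343)) - h(-1317) = (-469/129 - 786/(-343))*(-1658 + (-469/129 - 786/(-343))) - (-13)*(-1317) = (-469*1/129 - 786*(-1/343))*(-1658 + (-469*1/129 - 786*(-1/343))) - 1*17121 = (-469/129 + 786/343)*(-1658 + (-469/129 + 786/343)) - 17121 = -59473*(-1658 - 59473/44247)/44247 - 17121 = -59473/44247*(-73420999/44247) - 17121 = 4366567073527/1957797009 - 17121 = -29152875517562/1957797009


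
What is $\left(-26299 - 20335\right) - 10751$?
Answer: $-57385$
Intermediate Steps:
$\left(-26299 - 20335\right) - 10751 = -46634 - 10751 = -57385$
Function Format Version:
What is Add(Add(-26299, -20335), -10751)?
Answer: -57385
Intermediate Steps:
Add(Add(-26299, -20335), -10751) = Add(-46634, -10751) = -57385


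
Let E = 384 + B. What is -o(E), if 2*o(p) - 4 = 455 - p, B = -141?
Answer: -108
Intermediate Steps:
E = 243 (E = 384 - 141 = 243)
o(p) = 459/2 - p/2 (o(p) = 2 + (455 - p)/2 = 2 + (455/2 - p/2) = 459/2 - p/2)
-o(E) = -(459/2 - ½*243) = -(459/2 - 243/2) = -1*108 = -108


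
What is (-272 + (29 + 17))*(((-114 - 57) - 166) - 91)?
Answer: 96728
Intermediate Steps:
(-272 + (29 + 17))*(((-114 - 57) - 166) - 91) = (-272 + 46)*((-171 - 166) - 91) = -226*(-337 - 91) = -226*(-428) = 96728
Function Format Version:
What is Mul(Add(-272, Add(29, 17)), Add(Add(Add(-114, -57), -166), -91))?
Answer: 96728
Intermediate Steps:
Mul(Add(-272, Add(29, 17)), Add(Add(Add(-114, -57), -166), -91)) = Mul(Add(-272, 46), Add(Add(-171, -166), -91)) = Mul(-226, Add(-337, -91)) = Mul(-226, -428) = 96728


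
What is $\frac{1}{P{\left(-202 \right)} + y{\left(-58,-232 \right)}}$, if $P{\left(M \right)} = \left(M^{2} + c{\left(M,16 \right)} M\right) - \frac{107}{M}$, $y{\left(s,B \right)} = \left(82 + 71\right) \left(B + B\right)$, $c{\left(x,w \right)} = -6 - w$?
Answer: $- \frac{202}{5200181} \approx -3.8845 \cdot 10^{-5}$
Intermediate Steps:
$y{\left(s,B \right)} = 306 B$ ($y{\left(s,B \right)} = 153 \cdot 2 B = 306 B$)
$P{\left(M \right)} = M^{2} - \frac{107}{M} - 22 M$ ($P{\left(M \right)} = \left(M^{2} + \left(-6 - 16\right) M\right) - \frac{107}{M} = \left(M^{2} - 22 M\right) - \frac{107}{M} = M^{2} - \frac{107}{M} - 22 M$)
$\frac{1}{P{\left(-202 \right)} + y{\left(-58,-232 \right)}} = \frac{1}{\frac{-107 + \left(-202\right)^{2} \left(-22 - 202\right)}{-202} + 306 \left(-232\right)} = \frac{1}{- \frac{-107 + 40804 \left(-224\right)}{202} - 70992} = \frac{1}{- \frac{-107 - 9140096}{202} - 70992} = \frac{1}{\left(- \frac{1}{202}\right) \left(-9140203\right) - 70992} = \frac{1}{\frac{9140203}{202} - 70992} = \frac{1}{- \frac{5200181}{202}} = - \frac{202}{5200181}$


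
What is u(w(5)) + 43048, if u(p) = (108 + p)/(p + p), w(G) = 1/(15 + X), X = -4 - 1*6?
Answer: 86637/2 ≈ 43319.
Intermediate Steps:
X = -10 (X = -4 - 6 = -10)
w(G) = ⅕ (w(G) = 1/(15 - 10) = 1/5 = ⅕)
u(p) = (108 + p)/(2*p) (u(p) = (108 + p)/((2*p)) = (108 + p)*(1/(2*p)) = (108 + p)/(2*p))
u(w(5)) + 43048 = (108 + ⅕)/(2*(⅕)) + 43048 = (½)*5*(541/5) + 43048 = 541/2 + 43048 = 86637/2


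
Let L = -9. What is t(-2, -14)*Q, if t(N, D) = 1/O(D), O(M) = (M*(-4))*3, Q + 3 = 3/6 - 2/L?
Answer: -41/3024 ≈ -0.013558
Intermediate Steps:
Q = -41/18 (Q = -3 + (3/6 - 2/(-9)) = -3 + (3*(1/6) - 2*(-1/9)) = -3 + (1/2 + 2/9) = -3 + 13/18 = -41/18 ≈ -2.2778)
O(M) = -12*M (O(M) = -4*M*3 = -12*M)
t(N, D) = -1/(12*D) (t(N, D) = 1/(-12*D) = -1/(12*D))
t(-2, -14)*Q = -1/12/(-14)*(-41/18) = -1/12*(-1/14)*(-41/18) = (1/168)*(-41/18) = -41/3024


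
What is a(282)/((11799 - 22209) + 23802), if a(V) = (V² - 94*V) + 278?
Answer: 26647/6696 ≈ 3.9795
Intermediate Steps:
a(V) = 278 + V² - 94*V
a(282)/((11799 - 22209) + 23802) = (278 + 282² - 94*282)/((11799 - 22209) + 23802) = (278 + 79524 - 26508)/(-10410 + 23802) = 53294/13392 = 53294*(1/13392) = 26647/6696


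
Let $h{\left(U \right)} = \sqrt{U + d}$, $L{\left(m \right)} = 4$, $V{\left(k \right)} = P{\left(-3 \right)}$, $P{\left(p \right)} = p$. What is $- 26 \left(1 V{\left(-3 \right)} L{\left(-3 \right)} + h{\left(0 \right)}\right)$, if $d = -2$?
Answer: $312 - 26 i \sqrt{2} \approx 312.0 - 36.77 i$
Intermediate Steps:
$V{\left(k \right)} = -3$
$h{\left(U \right)} = \sqrt{-2 + U}$ ($h{\left(U \right)} = \sqrt{U - 2} = \sqrt{-2 + U}$)
$- 26 \left(1 V{\left(-3 \right)} L{\left(-3 \right)} + h{\left(0 \right)}\right) = - 26 \left(1 \left(-3\right) 4 + \sqrt{-2 + 0}\right) = - 26 \left(\left(-3\right) 4 + \sqrt{-2}\right) = - 26 \left(-12 + i \sqrt{2}\right) = 312 - 26 i \sqrt{2}$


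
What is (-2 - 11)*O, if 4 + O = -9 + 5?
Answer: 104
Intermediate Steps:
O = -8 (O = -4 + (-9 + 5) = -4 - 4 = -8)
(-2 - 11)*O = (-2 - 11)*(-8) = -13*(-8) = 104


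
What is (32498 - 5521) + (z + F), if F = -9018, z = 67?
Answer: 18026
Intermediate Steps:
(32498 - 5521) + (z + F) = (32498 - 5521) + (67 - 9018) = 26977 - 8951 = 18026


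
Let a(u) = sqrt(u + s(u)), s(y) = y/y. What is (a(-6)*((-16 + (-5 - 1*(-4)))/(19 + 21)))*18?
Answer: -153*I*sqrt(5)/20 ≈ -17.106*I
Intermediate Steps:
s(y) = 1
a(u) = sqrt(1 + u) (a(u) = sqrt(u + 1) = sqrt(1 + u))
(a(-6)*((-16 + (-5 - 1*(-4)))/(19 + 21)))*18 = (sqrt(1 - 6)*((-16 + (-5 - 1*(-4)))/(19 + 21)))*18 = (sqrt(-5)*((-16 + (-5 + 4))/40))*18 = ((I*sqrt(5))*((-16 - 1)*(1/40)))*18 = ((I*sqrt(5))*(-17*1/40))*18 = ((I*sqrt(5))*(-17/40))*18 = -17*I*sqrt(5)/40*18 = -153*I*sqrt(5)/20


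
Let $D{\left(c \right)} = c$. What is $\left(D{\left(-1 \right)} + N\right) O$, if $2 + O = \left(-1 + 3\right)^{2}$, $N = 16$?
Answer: $30$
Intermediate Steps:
$O = 2$ ($O = -2 + \left(-1 + 3\right)^{2} = -2 + 2^{2} = -2 + 4 = 2$)
$\left(D{\left(-1 \right)} + N\right) O = \left(-1 + 16\right) 2 = 15 \cdot 2 = 30$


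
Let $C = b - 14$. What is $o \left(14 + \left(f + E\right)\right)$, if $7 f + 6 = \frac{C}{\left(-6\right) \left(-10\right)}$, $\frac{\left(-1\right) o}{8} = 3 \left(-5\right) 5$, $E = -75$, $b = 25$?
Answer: $- \frac{259690}{7} \approx -37099.0$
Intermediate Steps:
$o = 600$ ($o = - 8 \cdot 3 \left(-5\right) 5 = - 8 \left(\left(-15\right) 5\right) = \left(-8\right) \left(-75\right) = 600$)
$C = 11$ ($C = 25 - 14 = 11$)
$f = - \frac{349}{420}$ ($f = - \frac{6}{7} + \frac{11 \frac{1}{\left(-6\right) \left(-10\right)}}{7} = - \frac{6}{7} + \frac{11 \cdot \frac{1}{60}}{7} = - \frac{6}{7} + \frac{1}{7} \cdot \frac{11}{60} = - \frac{6}{7} + \frac{11}{420} = - \frac{349}{420} \approx -0.83095$)
$o \left(14 + \left(f + E\right)\right) = 600 \left(14 - \frac{31849}{420}\right) = 600 \left(- \frac{25969}{420}\right) = - \frac{259690}{7}$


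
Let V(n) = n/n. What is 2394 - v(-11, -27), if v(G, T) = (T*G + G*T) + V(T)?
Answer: 1799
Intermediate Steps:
V(n) = 1
v(G, T) = 1 + 2*G*T (v(G, T) = (T*G + G*T) + 1 = (G*T + G*T) + 1 = 2*G*T + 1 = 1 + 2*G*T)
2394 - v(-11, -27) = 2394 - (1 + 2*(-11)*(-27)) = 2394 - (1 + 594) = 2394 - 1*595 = 2394 - 595 = 1799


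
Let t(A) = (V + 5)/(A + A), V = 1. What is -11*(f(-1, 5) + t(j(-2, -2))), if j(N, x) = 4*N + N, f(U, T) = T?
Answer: -517/10 ≈ -51.700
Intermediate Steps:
j(N, x) = 5*N
t(A) = 3/A (t(A) = (1 + 5)/(A + A) = 6/((2*A)) = 6*(1/(2*A)) = 3/A)
-11*(f(-1, 5) + t(j(-2, -2))) = -11*(5 + 3/((5*(-2)))) = -11*(5 + 3/(-10)) = -11*(5 + 3*(-⅒)) = -11*(5 - 3/10) = -11*47/10 = -517/10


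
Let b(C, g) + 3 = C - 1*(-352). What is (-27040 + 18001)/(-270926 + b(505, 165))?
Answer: 3013/90024 ≈ 0.033469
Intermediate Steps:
b(C, g) = 349 + C (b(C, g) = -3 + (C - 1*(-352)) = -3 + (C + 352) = -3 + (352 + C) = 349 + C)
(-27040 + 18001)/(-270926 + b(505, 165)) = (-27040 + 18001)/(-270926 + (349 + 505)) = -9039/(-270926 + 854) = -9039/(-270072) = -9039*(-1/270072) = 3013/90024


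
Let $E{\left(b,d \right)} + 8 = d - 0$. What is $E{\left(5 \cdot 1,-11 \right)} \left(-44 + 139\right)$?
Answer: $-1805$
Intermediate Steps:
$E{\left(b,d \right)} = -8 + d$ ($E{\left(b,d \right)} = -8 + \left(d - 0\right) = -8 + \left(d + 0\right) = -8 + d$)
$E{\left(5 \cdot 1,-11 \right)} \left(-44 + 139\right) = \left(-8 - 11\right) \left(-44 + 139\right) = \left(-19\right) 95 = -1805$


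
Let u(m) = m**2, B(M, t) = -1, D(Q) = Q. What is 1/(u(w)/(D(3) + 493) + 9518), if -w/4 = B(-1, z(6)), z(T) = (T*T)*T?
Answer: 31/295059 ≈ 0.00010506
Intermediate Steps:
z(T) = T**3 (z(T) = T**2*T = T**3)
w = 4 (w = -4*(-1) = 4)
1/(u(w)/(D(3) + 493) + 9518) = 1/(4**2/(3 + 493) + 9518) = 1/(16/496 + 9518) = 1/(16*(1/496) + 9518) = 1/(1/31 + 9518) = 1/(295059/31) = 31/295059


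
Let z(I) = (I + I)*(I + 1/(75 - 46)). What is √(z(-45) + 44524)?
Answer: 2*√10212031/29 ≈ 220.39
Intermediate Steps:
z(I) = 2*I*(1/29 + I) (z(I) = (2*I)*(I + 1/29) = (2*I)*(1/29 + I) = 2*I*(1/29 + I))
√(z(-45) + 44524) = √((2/29)*(-45)*(1 + 29*(-45)) + 44524) = √((2/29)*(-45)*(1 - 1305) + 44524) = √((2/29)*(-45)*(-1304) + 44524) = √(117360/29 + 44524) = √(1408556/29) = 2*√10212031/29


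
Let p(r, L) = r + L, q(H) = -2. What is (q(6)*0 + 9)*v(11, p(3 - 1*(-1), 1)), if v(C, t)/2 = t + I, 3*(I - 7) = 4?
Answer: 240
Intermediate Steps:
I = 25/3 (I = 7 + (1/3)*4 = 7 + 4/3 = 25/3 ≈ 8.3333)
p(r, L) = L + r
v(C, t) = 50/3 + 2*t (v(C, t) = 2*(t + 25/3) = 2*(25/3 + t) = 50/3 + 2*t)
(q(6)*0 + 9)*v(11, p(3 - 1*(-1), 1)) = (-2*0 + 9)*(50/3 + 2*(1 + (3 - 1*(-1)))) = (0 + 9)*(50/3 + 2*(1 + (3 + 1))) = 9*(50/3 + 2*(1 + 4)) = 9*(50/3 + 2*5) = 9*(50/3 + 10) = 9*(80/3) = 240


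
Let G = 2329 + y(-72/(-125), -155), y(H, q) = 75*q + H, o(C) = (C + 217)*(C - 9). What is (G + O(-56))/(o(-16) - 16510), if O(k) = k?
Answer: 1168928/2691875 ≈ 0.43424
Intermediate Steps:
o(C) = (-9 + C)*(217 + C) (o(C) = (217 + C)*(-9 + C) = (-9 + C)*(217 + C))
y(H, q) = H + 75*q
G = -1161928/125 (G = 2329 + (-72/(-125) + 75*(-155)) = 2329 + (-72*(-1/125) - 11625) = 2329 + (72/125 - 11625) = 2329 - 1453053/125 = -1161928/125 ≈ -9295.4)
(G + O(-56))/(o(-16) - 16510) = (-1161928/125 - 56)/((-1953 + (-16)**2 + 208*(-16)) - 16510) = -1168928/(125*((-1953 + 256 - 3328) - 16510)) = -1168928/(125*(-5025 - 16510)) = -1168928/125/(-21535) = -1168928/125*(-1/21535) = 1168928/2691875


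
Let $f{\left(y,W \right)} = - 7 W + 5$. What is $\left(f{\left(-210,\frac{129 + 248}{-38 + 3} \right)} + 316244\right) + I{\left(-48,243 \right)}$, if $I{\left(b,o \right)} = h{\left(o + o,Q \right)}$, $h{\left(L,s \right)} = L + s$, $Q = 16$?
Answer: $\frac{1584132}{5} \approx 3.1683 \cdot 10^{5}$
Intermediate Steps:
$I{\left(b,o \right)} = 16 + 2 o$ ($I{\left(b,o \right)} = \left(o + o\right) + 16 = 2 o + 16 = 16 + 2 o$)
$f{\left(y,W \right)} = 5 - 7 W$
$\left(f{\left(-210,\frac{129 + 248}{-38 + 3} \right)} + 316244\right) + I{\left(-48,243 \right)} = \left(\left(5 - 7 \frac{129 + 248}{-38 + 3}\right) + 316244\right) + \left(16 + 2 \cdot 243\right) = \left(\left(5 - 7 \frac{377}{-35}\right) + 316244\right) + \left(16 + 486\right) = \left(\left(5 - 7 \cdot 377 \left(- \frac{1}{35}\right)\right) + 316244\right) + 502 = \left(\left(5 - - \frac{377}{5}\right) + 316244\right) + 502 = \left(\left(5 + \frac{377}{5}\right) + 316244\right) + 502 = \left(\frac{402}{5} + 316244\right) + 502 = \frac{1581622}{5} + 502 = \frac{1584132}{5}$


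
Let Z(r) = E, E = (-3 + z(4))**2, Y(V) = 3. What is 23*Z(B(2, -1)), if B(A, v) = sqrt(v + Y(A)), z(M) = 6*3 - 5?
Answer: 2300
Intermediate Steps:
z(M) = 13 (z(M) = 18 - 5 = 13)
E = 100 (E = (-3 + 13)**2 = 10**2 = 100)
B(A, v) = sqrt(3 + v) (B(A, v) = sqrt(v + 3) = sqrt(3 + v))
Z(r) = 100
23*Z(B(2, -1)) = 23*100 = 2300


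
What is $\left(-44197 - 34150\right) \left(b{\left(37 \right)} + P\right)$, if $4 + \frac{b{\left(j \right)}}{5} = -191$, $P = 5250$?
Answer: $-334933425$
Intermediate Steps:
$b{\left(j \right)} = -975$ ($b{\left(j \right)} = -20 + 5 \left(-191\right) = -20 - 955 = -975$)
$\left(-44197 - 34150\right) \left(b{\left(37 \right)} + P\right) = \left(-44197 - 34150\right) \left(-975 + 5250\right) = \left(-78347\right) 4275 = -334933425$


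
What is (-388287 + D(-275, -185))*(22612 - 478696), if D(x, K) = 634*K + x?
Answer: 230711003568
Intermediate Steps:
D(x, K) = x + 634*K
(-388287 + D(-275, -185))*(22612 - 478696) = (-388287 + (-275 + 634*(-185)))*(22612 - 478696) = (-388287 + (-275 - 117290))*(-456084) = (-388287 - 117565)*(-456084) = -505852*(-456084) = 230711003568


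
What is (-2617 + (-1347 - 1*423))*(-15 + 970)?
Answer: -4189585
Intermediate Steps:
(-2617 + (-1347 - 1*423))*(-15 + 970) = (-2617 + (-1347 - 423))*955 = (-2617 - 1770)*955 = -4387*955 = -4189585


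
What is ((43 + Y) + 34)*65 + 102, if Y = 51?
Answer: 8422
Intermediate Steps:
((43 + Y) + 34)*65 + 102 = ((43 + 51) + 34)*65 + 102 = (94 + 34)*65 + 102 = 128*65 + 102 = 8320 + 102 = 8422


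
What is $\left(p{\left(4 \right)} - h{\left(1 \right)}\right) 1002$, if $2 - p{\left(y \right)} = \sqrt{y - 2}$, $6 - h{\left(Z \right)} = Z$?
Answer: $-3006 - 1002 \sqrt{2} \approx -4423.0$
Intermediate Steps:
$h{\left(Z \right)} = 6 - Z$
$p{\left(y \right)} = 2 - \sqrt{-2 + y}$ ($p{\left(y \right)} = 2 - \sqrt{y - 2} = 2 - \sqrt{-2 + y}$)
$\left(p{\left(4 \right)} - h{\left(1 \right)}\right) 1002 = \left(\left(2 - \sqrt{-2 + 4}\right) - \left(6 - 1\right)\right) 1002 = \left(\left(2 - \sqrt{2}\right) - \left(6 - 1\right)\right) 1002 = \left(\left(2 - \sqrt{2}\right) - 5\right) 1002 = \left(-3 - \sqrt{2}\right) 1002 = -3006 - 1002 \sqrt{2}$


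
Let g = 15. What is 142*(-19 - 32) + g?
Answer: -7227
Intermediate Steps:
142*(-19 - 32) + g = 142*(-19 - 32) + 15 = 142*(-51) + 15 = -7242 + 15 = -7227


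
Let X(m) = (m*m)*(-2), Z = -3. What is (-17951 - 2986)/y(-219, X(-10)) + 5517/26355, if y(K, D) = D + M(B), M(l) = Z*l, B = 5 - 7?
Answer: 184288311/1704290 ≈ 108.13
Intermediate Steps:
B = -2
X(m) = -2*m² (X(m) = m²*(-2) = -2*m²)
M(l) = -3*l
y(K, D) = 6 + D (y(K, D) = D - 3*(-2) = D + 6 = 6 + D)
(-17951 - 2986)/y(-219, X(-10)) + 5517/26355 = (-17951 - 2986)/(6 - 2*(-10)²) + 5517/26355 = -20937/(6 - 2*100) + 5517*(1/26355) = -20937/(6 - 200) + 1839/8785 = -20937/(-194) + 1839/8785 = -20937*(-1/194) + 1839/8785 = 20937/194 + 1839/8785 = 184288311/1704290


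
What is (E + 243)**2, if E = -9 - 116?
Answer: 13924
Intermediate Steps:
E = -125
(E + 243)**2 = (-125 + 243)**2 = 118**2 = 13924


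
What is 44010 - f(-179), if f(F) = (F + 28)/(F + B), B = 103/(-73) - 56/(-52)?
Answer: 7489830581/170188 ≈ 44009.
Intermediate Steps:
B = -317/949 (B = 103*(-1/73) - 56*(-1/52) = -103/73 + 14/13 = -317/949 ≈ -0.33404)
f(F) = (28 + F)/(-317/949 + F) (f(F) = (F + 28)/(F - 317/949) = (28 + F)/(-317/949 + F))
44010 - f(-179) = 44010 - 949*(28 - 179)/(-317 + 949*(-179)) = 44010 - 949*(-151)/(-317 - 169871) = 44010 - 949*(-151)/(-170188) = 44010 - 949*(-1)*(-151)/170188 = 44010 - 1*143299/170188 = 44010 - 143299/170188 = 7489830581/170188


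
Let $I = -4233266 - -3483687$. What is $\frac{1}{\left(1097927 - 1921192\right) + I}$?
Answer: $- \frac{1}{1572844} \approx -6.3579 \cdot 10^{-7}$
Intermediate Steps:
$I = -749579$ ($I = -4233266 + 3483687 = -749579$)
$\frac{1}{\left(1097927 - 1921192\right) + I} = \frac{1}{\left(1097927 - 1921192\right) - 749579} = \frac{1}{-823265 - 749579} = \frac{1}{-1572844} = - \frac{1}{1572844}$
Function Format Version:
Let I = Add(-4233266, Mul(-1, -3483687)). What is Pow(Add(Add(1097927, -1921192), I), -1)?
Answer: Rational(-1, 1572844) ≈ -6.3579e-7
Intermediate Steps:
I = -749579 (I = Add(-4233266, 3483687) = -749579)
Pow(Add(Add(1097927, -1921192), I), -1) = Pow(Add(Add(1097927, -1921192), -749579), -1) = Pow(Add(-823265, -749579), -1) = Pow(-1572844, -1) = Rational(-1, 1572844)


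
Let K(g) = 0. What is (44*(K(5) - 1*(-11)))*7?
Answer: 3388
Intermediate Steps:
(44*(K(5) - 1*(-11)))*7 = (44*(0 - 1*(-11)))*7 = (44*(0 + 11))*7 = (44*11)*7 = 484*7 = 3388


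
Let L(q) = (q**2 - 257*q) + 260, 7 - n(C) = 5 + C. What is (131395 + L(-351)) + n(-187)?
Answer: 345252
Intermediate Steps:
n(C) = 2 - C (n(C) = 7 - (5 + C) = 7 + (-5 - C) = 2 - C)
L(q) = 260 + q**2 - 257*q
(131395 + L(-351)) + n(-187) = (131395 + (260 + (-351)**2 - 257*(-351))) + (2 - 1*(-187)) = (131395 + (260 + 123201 + 90207)) + (2 + 187) = (131395 + 213668) + 189 = 345063 + 189 = 345252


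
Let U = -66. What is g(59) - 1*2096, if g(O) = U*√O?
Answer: -2096 - 66*√59 ≈ -2603.0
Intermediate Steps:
g(O) = -66*√O
g(59) - 1*2096 = -66*√59 - 1*2096 = -66*√59 - 2096 = -2096 - 66*√59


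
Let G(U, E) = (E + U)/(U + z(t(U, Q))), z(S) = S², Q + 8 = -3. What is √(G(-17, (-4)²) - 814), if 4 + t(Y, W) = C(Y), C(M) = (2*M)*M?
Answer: I*√88354191731793/329459 ≈ 28.531*I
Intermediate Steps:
C(M) = 2*M²
Q = -11 (Q = -8 - 3 = -11)
t(Y, W) = -4 + 2*Y²
G(U, E) = (E + U)/(U + (-4 + 2*U²)²)
√(G(-17, (-4)²) - 814) = √(((-4)² - 17)/(-17 + 4*(-2 + (-17)²)²) - 814) = √((16 - 17)/(-17 + 4*(-2 + 289)²) - 814) = √(-1/(-17 + 4*287²) - 814) = √(-1/(-17 + 4*82369) - 814) = √(-1/(-17 + 329476) - 814) = √(-1/329459 - 814) = √(-268179627/329459) = I*√88354191731793/329459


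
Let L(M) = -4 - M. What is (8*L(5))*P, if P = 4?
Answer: -288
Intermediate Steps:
(8*L(5))*P = (8*(-4 - 1*5))*4 = (8*(-4 - 5))*4 = (8*(-9))*4 = -72*4 = -288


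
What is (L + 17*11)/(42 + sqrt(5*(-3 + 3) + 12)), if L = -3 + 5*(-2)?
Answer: 609/146 - 29*sqrt(3)/146 ≈ 3.8272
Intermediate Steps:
L = -13 (L = -3 - 10 = -13)
(L + 17*11)/(42 + sqrt(5*(-3 + 3) + 12)) = (-13 + 17*11)/(42 + sqrt(5*(-3 + 3) + 12)) = (-13 + 187)/(42 + sqrt(5*0 + 12)) = 174/(42 + sqrt(0 + 12)) = 174/(42 + sqrt(12)) = 174/(42 + 2*sqrt(3))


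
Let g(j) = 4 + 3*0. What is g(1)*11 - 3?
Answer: 41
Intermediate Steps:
g(j) = 4 (g(j) = 4 + 0 = 4)
g(1)*11 - 3 = 4*11 - 3 = 44 - 3 = 41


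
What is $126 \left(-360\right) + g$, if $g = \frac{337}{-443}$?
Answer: $- \frac{20094817}{443} \approx -45361.0$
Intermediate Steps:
$g = - \frac{337}{443}$ ($g = 337 \left(- \frac{1}{443}\right) = - \frac{337}{443} \approx -0.76072$)
$126 \left(-360\right) + g = 126 \left(-360\right) - \frac{337}{443} = -45360 - \frac{337}{443} = - \frac{20094817}{443}$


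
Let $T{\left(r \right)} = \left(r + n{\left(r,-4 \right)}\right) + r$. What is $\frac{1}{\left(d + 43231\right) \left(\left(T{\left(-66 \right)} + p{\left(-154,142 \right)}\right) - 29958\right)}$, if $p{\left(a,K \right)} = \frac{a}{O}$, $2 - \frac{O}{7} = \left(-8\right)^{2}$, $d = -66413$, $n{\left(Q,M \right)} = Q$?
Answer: $\frac{31}{21671113150} \approx 1.4305 \cdot 10^{-9}$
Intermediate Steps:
$O = -434$ ($O = 14 - 7 \left(-8\right)^{2} = 14 - 448 = -434$)
$T{\left(r \right)} = 3 r$ ($T{\left(r \right)} = \left(r + r\right) + r = 2 r + r = 3 r$)
$p{\left(a,K \right)} = - \frac{a}{434}$ ($p{\left(a,K \right)} = \frac{a}{-434} = a \left(- \frac{1}{434}\right) = - \frac{a}{434}$)
$\frac{1}{\left(d + 43231\right) \left(\left(T{\left(-66 \right)} + p{\left(-154,142 \right)}\right) - 29958\right)} = \frac{1}{\left(-66413 + 43231\right) \left(\left(3 \left(-66\right) - - \frac{11}{31}\right) - 29958\right)} = \frac{1}{\left(-23182\right) \left(\left(-198 + \frac{11}{31}\right) - 29958\right)} = - \frac{1}{23182 \left(- \frac{6127}{31} - 29958\right)} = - \frac{1}{23182 \left(- \frac{934825}{31}\right)} = \left(- \frac{1}{23182}\right) \left(- \frac{31}{934825}\right) = \frac{31}{21671113150}$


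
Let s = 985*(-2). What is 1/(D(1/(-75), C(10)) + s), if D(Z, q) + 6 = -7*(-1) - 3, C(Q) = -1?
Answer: -1/1972 ≈ -0.00050710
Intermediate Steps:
s = -1970
D(Z, q) = -2 (D(Z, q) = -6 + (-7*(-1) - 3) = -6 + (7 - 3) = -6 + 4 = -2)
1/(D(1/(-75), C(10)) + s) = 1/(-2 - 1970) = 1/(-1972) = -1/1972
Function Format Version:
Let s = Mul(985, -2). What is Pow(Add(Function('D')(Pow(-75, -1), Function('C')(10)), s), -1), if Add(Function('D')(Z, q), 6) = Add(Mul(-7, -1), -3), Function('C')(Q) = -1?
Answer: Rational(-1, 1972) ≈ -0.00050710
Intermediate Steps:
s = -1970
Function('D')(Z, q) = -2 (Function('D')(Z, q) = Add(-6, Add(Mul(-7, -1), -3)) = Add(-6, Add(7, -3)) = Add(-6, 4) = -2)
Pow(Add(Function('D')(Pow(-75, -1), Function('C')(10)), s), -1) = Pow(Add(-2, -1970), -1) = Pow(-1972, -1) = Rational(-1, 1972)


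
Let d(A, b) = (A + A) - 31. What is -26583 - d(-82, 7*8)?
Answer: -26388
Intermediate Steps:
d(A, b) = -31 + 2*A (d(A, b) = 2*A - 31 = -31 + 2*A)
-26583 - d(-82, 7*8) = -26583 - (-31 + 2*(-82)) = -26583 - (-31 - 164) = -26583 - 1*(-195) = -26583 + 195 = -26388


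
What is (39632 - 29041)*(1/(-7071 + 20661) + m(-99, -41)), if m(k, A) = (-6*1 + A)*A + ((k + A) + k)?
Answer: 242956703311/13590 ≈ 1.7878e+7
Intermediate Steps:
m(k, A) = A + 2*k + A*(-6 + A) (m(k, A) = (-6 + A)*A + ((A + k) + k) = A*(-6 + A) + (A + 2*k) = A + 2*k + A*(-6 + A))
(39632 - 29041)*(1/(-7071 + 20661) + m(-99, -41)) = (39632 - 29041)*(1/(-7071 + 20661) + ((-41)² - 5*(-41) + 2*(-99))) = 10591*(1/13590 + (1681 + 205 - 198)) = 10591*(1/13590 + 1688) = 10591*(22939921/13590) = 242956703311/13590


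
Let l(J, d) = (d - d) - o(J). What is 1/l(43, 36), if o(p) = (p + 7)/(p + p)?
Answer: -43/25 ≈ -1.7200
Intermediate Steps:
o(p) = (7 + p)/(2*p) (o(p) = (7 + p)/((2*p)) = (7 + p)*(1/(2*p)) = (7 + p)/(2*p))
l(J, d) = -(7 + J)/(2*J) (l(J, d) = (d - d) - (7 + J)/(2*J) = 0 - (7 + J)/(2*J) = -(7 + J)/(2*J))
1/l(43, 36) = 1/((1/2)*(-7 - 1*43)/43) = 1/((1/2)*(1/43)*(-7 - 43)) = 1/((1/2)*(1/43)*(-50)) = 1/(-25/43) = -43/25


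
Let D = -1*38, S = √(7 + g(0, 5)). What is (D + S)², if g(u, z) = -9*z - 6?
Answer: 1400 - 152*I*√11 ≈ 1400.0 - 504.13*I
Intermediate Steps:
g(u, z) = -6 - 9*z
S = 2*I*√11 (S = √(7 + (-6 - 9*5)) = √(7 + (-6 - 45)) = √(7 - 51) = √(-44) = 2*I*√11 ≈ 6.6332*I)
D = -38
(D + S)² = (-38 + 2*I*√11)²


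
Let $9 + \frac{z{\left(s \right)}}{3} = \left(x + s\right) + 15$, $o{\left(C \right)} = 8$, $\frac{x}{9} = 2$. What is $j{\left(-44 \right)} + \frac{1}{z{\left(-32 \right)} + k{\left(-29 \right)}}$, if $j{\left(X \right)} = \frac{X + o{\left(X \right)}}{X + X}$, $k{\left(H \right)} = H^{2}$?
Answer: $\frac{7375}{17974} \approx 0.41032$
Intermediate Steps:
$x = 18$ ($x = 9 \cdot 2 = 18$)
$j{\left(X \right)} = \frac{8 + X}{2 X}$ ($j{\left(X \right)} = \frac{X + 8}{X + X} = \frac{8 + X}{2 X}$)
$z{\left(s \right)} = 72 + 3 s$ ($z{\left(s \right)} = -27 + 3 \left(\left(18 + s\right) + 15\right) = -27 + 3 \left(33 + s\right) = -27 + \left(99 + 3 s\right) = 72 + 3 s$)
$j{\left(-44 \right)} + \frac{1}{z{\left(-32 \right)} + k{\left(-29 \right)}} = \frac{8 - 44}{2 \left(-44\right)} + \frac{1}{\left(72 + 3 \left(-32\right)\right) + \left(-29\right)^{2}} = \frac{1}{2} \left(- \frac{1}{44}\right) \left(-36\right) + \frac{1}{\left(72 - 96\right) + 841} = \frac{9}{22} + \frac{1}{-24 + 841} = \frac{9}{22} + \frac{1}{817} = \frac{7375}{17974}$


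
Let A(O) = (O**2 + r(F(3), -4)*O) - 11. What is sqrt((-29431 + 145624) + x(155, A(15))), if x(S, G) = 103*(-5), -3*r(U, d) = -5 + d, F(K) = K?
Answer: sqrt(115678) ≈ 340.11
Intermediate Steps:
r(U, d) = 5/3 - d/3 (r(U, d) = -(-5 + d)/3 = 5/3 - d/3)
A(O) = -11 + O**2 + 3*O (A(O) = (O**2 + (5/3 - 1/3*(-4))*O) - 11 = (O**2 + (5/3 + 4/3)*O) - 11 = (O**2 + 3*O) - 11 = -11 + O**2 + 3*O)
x(S, G) = -515
sqrt((-29431 + 145624) + x(155, A(15))) = sqrt((-29431 + 145624) - 515) = sqrt(116193 - 515) = sqrt(115678)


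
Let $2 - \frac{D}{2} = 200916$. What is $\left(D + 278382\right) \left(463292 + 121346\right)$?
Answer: $-72171222548$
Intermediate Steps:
$D = -401828$ ($D = 4 - 401832 = -401828$)
$\left(D + 278382\right) \left(463292 + 121346\right) = \left(-401828 + 278382\right) \left(463292 + 121346\right) = \left(-123446\right) 584638 = -72171222548$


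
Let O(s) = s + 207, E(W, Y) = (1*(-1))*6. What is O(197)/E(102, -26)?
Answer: -202/3 ≈ -67.333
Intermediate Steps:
E(W, Y) = -6 (E(W, Y) = -1*6 = -6)
O(s) = 207 + s
O(197)/E(102, -26) = (207 + 197)/(-6) = 404*(-⅙) = -202/3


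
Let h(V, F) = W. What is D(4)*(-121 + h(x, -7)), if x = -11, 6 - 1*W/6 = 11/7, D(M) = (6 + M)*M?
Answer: -26440/7 ≈ -3777.1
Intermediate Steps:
D(M) = M*(6 + M)
W = 186/7 (W = 36 - 66/7 = 186/7 ≈ 26.571)
h(V, F) = 186/7
D(4)*(-121 + h(x, -7)) = (4*(6 + 4))*(-121 + 186/7) = (4*10)*(-661/7) = 40*(-661/7) = -26440/7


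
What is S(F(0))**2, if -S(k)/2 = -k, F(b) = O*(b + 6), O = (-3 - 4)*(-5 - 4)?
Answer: 571536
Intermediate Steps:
O = 63 (O = -7*(-9) = 63)
F(b) = 378 + 63*b (F(b) = 63*(b + 6) = 63*(6 + b) = 378 + 63*b)
S(k) = 2*k (S(k) = -(-2)*k = 2*k)
S(F(0))**2 = (2*(378 + 63*0))**2 = (2*(378 + 0))**2 = (2*378)**2 = 756**2 = 571536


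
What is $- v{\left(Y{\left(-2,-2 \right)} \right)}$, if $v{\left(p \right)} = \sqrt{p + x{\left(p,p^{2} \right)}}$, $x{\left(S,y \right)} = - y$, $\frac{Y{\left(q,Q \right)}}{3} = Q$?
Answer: $- i \sqrt{42} \approx - 6.4807 i$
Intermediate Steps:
$Y{\left(q,Q \right)} = 3 Q$
$v{\left(p \right)} = \sqrt{p - p^{2}}$
$- v{\left(Y{\left(-2,-2 \right)} \right)} = - \sqrt{3 \left(-2\right) \left(1 - 3 \left(-2\right)\right)} = - \sqrt{- 6 \left(1 - -6\right)} = - \sqrt{- 6 \left(1 + 6\right)} = - \sqrt{\left(-6\right) 7} = - \sqrt{-42} = - i \sqrt{42}$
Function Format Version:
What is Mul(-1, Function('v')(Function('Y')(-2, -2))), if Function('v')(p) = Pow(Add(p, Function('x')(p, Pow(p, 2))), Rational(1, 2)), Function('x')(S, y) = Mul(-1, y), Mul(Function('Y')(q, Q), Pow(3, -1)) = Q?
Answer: Mul(-1, I, Pow(42, Rational(1, 2))) ≈ Mul(-6.4807, I)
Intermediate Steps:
Function('Y')(q, Q) = Mul(3, Q)
Function('v')(p) = Pow(Add(p, Mul(-1, Pow(p, 2))), Rational(1, 2))
Mul(-1, Function('v')(Function('Y')(-2, -2))) = Mul(-1, Pow(Mul(Mul(3, -2), Add(1, Mul(-1, Mul(3, -2)))), Rational(1, 2))) = Mul(-1, Pow(Mul(-6, Add(1, Mul(-1, -6))), Rational(1, 2))) = Mul(-1, Pow(Mul(-6, Add(1, 6)), Rational(1, 2))) = Mul(-1, Pow(Mul(-6, 7), Rational(1, 2))) = Mul(-1, Pow(-42, Rational(1, 2))) = Mul(-1, Mul(I, Pow(42, Rational(1, 2)))) = Mul(-1, I, Pow(42, Rational(1, 2)))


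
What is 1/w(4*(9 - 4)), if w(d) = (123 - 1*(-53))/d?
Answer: 5/44 ≈ 0.11364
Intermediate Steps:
w(d) = 176/d (w(d) = (123 + 53)/d = 176/d)
1/w(4*(9 - 4)) = 1/(176/((4*(9 - 4)))) = 1/(176/((4*5))) = 1/(176/20) = 1/(176*(1/20)) = 1/(44/5) = 5/44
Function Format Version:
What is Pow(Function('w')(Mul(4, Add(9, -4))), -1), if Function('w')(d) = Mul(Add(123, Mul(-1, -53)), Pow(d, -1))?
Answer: Rational(5, 44) ≈ 0.11364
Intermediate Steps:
Function('w')(d) = Mul(176, Pow(d, -1)) (Function('w')(d) = Mul(Add(123, 53), Pow(d, -1)) = Mul(176, Pow(d, -1)))
Pow(Function('w')(Mul(4, Add(9, -4))), -1) = Pow(Mul(176, Pow(Mul(4, Add(9, -4)), -1)), -1) = Pow(Mul(176, Pow(Mul(4, 5), -1)), -1) = Pow(Mul(176, Pow(20, -1)), -1) = Pow(Mul(176, Rational(1, 20)), -1) = Pow(Rational(44, 5), -1) = Rational(5, 44)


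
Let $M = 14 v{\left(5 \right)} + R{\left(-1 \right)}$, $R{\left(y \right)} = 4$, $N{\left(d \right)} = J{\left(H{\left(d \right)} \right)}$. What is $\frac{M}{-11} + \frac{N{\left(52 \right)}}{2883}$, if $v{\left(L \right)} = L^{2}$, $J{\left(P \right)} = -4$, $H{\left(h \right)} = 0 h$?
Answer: $- \frac{1020626}{31713} \approx -32.183$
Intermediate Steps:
$H{\left(h \right)} = 0$
$N{\left(d \right)} = -4$
$M = 354$ ($M = 14 \cdot 5^{2} + 4 = 14 \cdot 25 + 4 = 350 + 4 = 354$)
$\frac{M}{-11} + \frac{N{\left(52 \right)}}{2883} = \frac{354}{-11} - \frac{4}{2883} = 354 \left(- \frac{1}{11}\right) - \frac{4}{2883} = - \frac{354}{11} - \frac{4}{2883} = - \frac{1020626}{31713}$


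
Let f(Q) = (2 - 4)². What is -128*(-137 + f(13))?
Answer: 17024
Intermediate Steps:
f(Q) = 4 (f(Q) = (-2)² = 4)
-128*(-137 + f(13)) = -128*(-137 + 4) = -128*(-133) = 17024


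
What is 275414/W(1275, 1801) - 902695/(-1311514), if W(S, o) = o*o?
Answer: 3289191721491/4254028121914 ≈ 0.77319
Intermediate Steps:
W(S, o) = o²
275414/W(1275, 1801) - 902695/(-1311514) = 275414/(1801²) - 902695/(-1311514) = 275414/3243601 - 902695*(-1/1311514) = 275414*(1/3243601) + 902695/1311514 = 275414/3243601 + 902695/1311514 = 3289191721491/4254028121914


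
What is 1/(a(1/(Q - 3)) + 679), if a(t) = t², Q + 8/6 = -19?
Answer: 4900/3327109 ≈ 0.0014728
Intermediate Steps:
Q = -61/3 (Q = -4/3 - 19 = -61/3 ≈ -20.333)
1/(a(1/(Q - 3)) + 679) = 1/((1/(-61/3 - 3))² + 679) = 1/((1/(-70/3))² + 679) = 1/((-3/70)² + 679) = 1/(9/4900 + 679) = 1/(3327109/4900) = 4900/3327109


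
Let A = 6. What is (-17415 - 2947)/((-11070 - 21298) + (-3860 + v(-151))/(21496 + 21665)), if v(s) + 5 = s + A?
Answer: 439422141/698519629 ≈ 0.62908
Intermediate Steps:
v(s) = 1 + s (v(s) = -5 + (s + 6) = -5 + (6 + s) = 1 + s)
(-17415 - 2947)/((-11070 - 21298) + (-3860 + v(-151))/(21496 + 21665)) = (-17415 - 2947)/((-11070 - 21298) + (-3860 + (1 - 151))/(21496 + 21665)) = -20362/(-32368 + (-3860 - 150)/43161) = -20362/(-32368 - 4010*1/43161) = -20362/(-32368 - 4010/43161) = -20362/(-1397039258/43161) = -20362*(-43161/1397039258) = 439422141/698519629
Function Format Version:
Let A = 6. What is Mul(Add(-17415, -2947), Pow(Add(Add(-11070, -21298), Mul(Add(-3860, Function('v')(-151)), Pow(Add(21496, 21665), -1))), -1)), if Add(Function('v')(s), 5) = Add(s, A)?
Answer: Rational(439422141, 698519629) ≈ 0.62908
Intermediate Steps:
Function('v')(s) = Add(1, s) (Function('v')(s) = Add(-5, Add(s, 6)) = Add(-5, Add(6, s)) = Add(1, s))
Mul(Add(-17415, -2947), Pow(Add(Add(-11070, -21298), Mul(Add(-3860, Function('v')(-151)), Pow(Add(21496, 21665), -1))), -1)) = Mul(Add(-17415, -2947), Pow(Add(Add(-11070, -21298), Mul(Add(-3860, Add(1, -151)), Pow(Add(21496, 21665), -1))), -1)) = Mul(-20362, Pow(Add(-32368, Mul(Add(-3860, -150), Pow(43161, -1))), -1)) = Mul(-20362, Pow(Add(-32368, Mul(-4010, Rational(1, 43161))), -1)) = Mul(-20362, Pow(Add(-32368, Rational(-4010, 43161)), -1)) = Mul(-20362, Pow(Rational(-1397039258, 43161), -1)) = Mul(-20362, Rational(-43161, 1397039258)) = Rational(439422141, 698519629)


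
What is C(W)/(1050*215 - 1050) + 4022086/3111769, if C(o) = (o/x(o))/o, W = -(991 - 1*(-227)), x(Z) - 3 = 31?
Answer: 30727935734569/23773292806200 ≈ 1.2925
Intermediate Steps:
x(Z) = 34 (x(Z) = 3 + 31 = 34)
W = -1218 (W = -(991 + 227) = -1*1218 = -1218)
C(o) = 1/34 (C(o) = (o/34)/o = 1/34)
C(W)/(1050*215 - 1050) + 4022086/3111769 = 1/(34*(1050*215 - 1050)) + 4022086/3111769 = 1/(34*(225750 - 1050)) + 4022086*(1/3111769) = (1/34)/224700 + 4022086/3111769 = (1/34)*(1/224700) + 4022086/3111769 = 1/7639800 + 4022086/3111769 = 30727935734569/23773292806200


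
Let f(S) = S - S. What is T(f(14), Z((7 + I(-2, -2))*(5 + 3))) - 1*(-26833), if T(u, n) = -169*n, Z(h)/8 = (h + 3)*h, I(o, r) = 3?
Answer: -8950447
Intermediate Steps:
f(S) = 0
Z(h) = 8*h*(3 + h) (Z(h) = 8*((h + 3)*h) = 8*((3 + h)*h) = 8*(h*(3 + h)) = 8*h*(3 + h))
T(f(14), Z((7 + I(-2, -2))*(5 + 3))) - 1*(-26833) = -1352*(7 + 3)*(5 + 3)*(3 + (7 + 3)*(5 + 3)) - 1*(-26833) = -1352*10*8*(3 + 10*8) + 26833 = -1352*80*(3 + 80) + 26833 = -1352*80*83 + 26833 = -169*53120 + 26833 = -8977280 + 26833 = -8950447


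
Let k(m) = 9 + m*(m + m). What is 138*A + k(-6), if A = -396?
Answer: -54567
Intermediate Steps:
k(m) = 9 + 2*m² (k(m) = 9 + m*(2*m) = 9 + 2*m²)
138*A + k(-6) = 138*(-396) + (9 + 2*(-6)²) = -54648 + (9 + 2*36) = -54648 + (9 + 72) = -54648 + 81 = -54567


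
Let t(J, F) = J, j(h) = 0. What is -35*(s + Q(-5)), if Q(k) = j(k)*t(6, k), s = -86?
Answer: 3010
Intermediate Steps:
Q(k) = 0 (Q(k) = 0*6 = 0)
-35*(s + Q(-5)) = -35*(-86 + 0) = -35*(-86) = 3010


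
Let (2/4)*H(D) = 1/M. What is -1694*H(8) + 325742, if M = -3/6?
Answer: 332518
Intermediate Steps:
M = -½ (M = -3*⅙ = -½ ≈ -0.50000)
H(D) = -4 (H(D) = 2/(-½) = 2*(-2) = -4)
-1694*H(8) + 325742 = -1694*(-4) + 325742 = 6776 + 325742 = 332518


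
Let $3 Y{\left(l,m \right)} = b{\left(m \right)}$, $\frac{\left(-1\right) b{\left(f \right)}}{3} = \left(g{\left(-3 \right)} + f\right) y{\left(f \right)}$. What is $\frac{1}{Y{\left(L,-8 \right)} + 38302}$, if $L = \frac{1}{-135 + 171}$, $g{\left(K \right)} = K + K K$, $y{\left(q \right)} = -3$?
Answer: $\frac{1}{38296} \approx 2.6112 \cdot 10^{-5}$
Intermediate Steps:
$g{\left(K \right)} = K + K^{2}$
$b{\left(f \right)} = 54 + 9 f$ ($b{\left(f \right)} = - 3 \left(- 3 \left(1 - 3\right) + f\right) \left(-3\right) = - 3 \left(\left(-3\right) \left(-2\right) + f\right) \left(-3\right) = - 3 \left(6 + f\right) \left(-3\right) = - 3 \left(-18 - 3 f\right) = 54 + 9 f$)
$L = \frac{1}{36} \approx 0.027778$
$Y{\left(l,m \right)} = 18 + 3 m$ ($Y{\left(l,m \right)} = \frac{54 + 9 m}{3} = 18 + 3 m$)
$\frac{1}{Y{\left(L,-8 \right)} + 38302} = \frac{1}{\left(18 + 3 \left(-8\right)\right) + 38302} = \frac{1}{\left(18 - 24\right) + 38302} = \frac{1}{-6 + 38302} = \frac{1}{38296}$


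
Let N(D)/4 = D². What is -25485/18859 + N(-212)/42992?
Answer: 143421529/50674133 ≈ 2.8303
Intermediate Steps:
N(D) = 4*D²
-25485/18859 + N(-212)/42992 = -25485/18859 + (4*(-212)²)/42992 = -25485*1/18859 + (4*44944)*(1/42992) = -25485/18859 + 179776*(1/42992) = -25485/18859 + 11236/2687 = 143421529/50674133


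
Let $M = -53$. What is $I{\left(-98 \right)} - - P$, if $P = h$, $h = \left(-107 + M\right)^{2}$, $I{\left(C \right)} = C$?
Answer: $25502$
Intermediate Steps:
$h = 25600$ ($h = \left(-107 - 53\right)^{2} = \left(-160\right)^{2} = 25600$)
$P = 25600$
$I{\left(-98 \right)} - - P = -98 - \left(-1\right) 25600 = -98 - -25600 = -98 + 25600 = 25502$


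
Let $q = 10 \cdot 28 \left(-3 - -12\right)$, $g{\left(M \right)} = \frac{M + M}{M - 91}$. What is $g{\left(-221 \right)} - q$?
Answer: $- \frac{30223}{12} \approx -2518.6$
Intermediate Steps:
$g{\left(M \right)} = \frac{2 M}{-91 + M}$
$q = 2520$ ($q = 280 \left(-3 + 12\right) = 280 \cdot 9 = 2520$)
$g{\left(-221 \right)} - q = 2 \left(-221\right) \frac{1}{-91 - 221} - 2520 = 2 \left(-221\right) \frac{1}{-312} - 2520 = 2 \left(-221\right) \left(- \frac{1}{312}\right) - 2520 = \frac{17}{12} - 2520 = - \frac{30223}{12}$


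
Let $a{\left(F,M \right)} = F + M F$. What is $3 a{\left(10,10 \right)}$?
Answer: $330$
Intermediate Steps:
$a{\left(F,M \right)} = F + F M$
$3 a{\left(10,10 \right)} = 3 \cdot 10 \left(1 + 10\right) = 3 \cdot 10 \cdot 11 = 3 \cdot 110 = 330$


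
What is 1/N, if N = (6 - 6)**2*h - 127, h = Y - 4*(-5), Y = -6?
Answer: -1/127 ≈ -0.0078740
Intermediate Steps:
h = 14 (h = -6 - 4*(-5) = -6 + 20 = 14)
N = -127 (N = (6 - 6)**2*14 - 127 = 0**2*14 - 127 = 0*14 - 127 = 0 - 127 = -127)
1/N = 1/(-127) = -1/127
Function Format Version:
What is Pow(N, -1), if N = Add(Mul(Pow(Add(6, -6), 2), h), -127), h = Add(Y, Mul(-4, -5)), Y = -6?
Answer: Rational(-1, 127) ≈ -0.0078740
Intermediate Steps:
h = 14 (h = Add(-6, Mul(-4, -5)) = Add(-6, 20) = 14)
N = -127 (N = Add(Mul(Pow(Add(6, -6), 2), 14), -127) = Add(Mul(Pow(0, 2), 14), -127) = Add(Mul(0, 14), -127) = Add(0, -127) = -127)
Pow(N, -1) = Pow(-127, -1) = Rational(-1, 127)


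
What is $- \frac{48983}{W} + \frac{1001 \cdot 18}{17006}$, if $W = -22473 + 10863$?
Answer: $\frac{47372449}{8974530} \approx 5.2785$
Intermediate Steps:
$W = -11610$
$- \frac{48983}{W} + \frac{1001 \cdot 18}{17006} = - \frac{48983}{-11610} + \frac{1001 \cdot 18}{17006} = \left(-48983\right) \left(- \frac{1}{11610}\right) + 18018 \cdot \frac{1}{17006} = \frac{48983}{11610} + \frac{819}{773} = \frac{47372449}{8974530}$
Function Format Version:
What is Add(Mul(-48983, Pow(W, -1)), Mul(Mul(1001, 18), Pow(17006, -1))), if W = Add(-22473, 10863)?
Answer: Rational(47372449, 8974530) ≈ 5.2785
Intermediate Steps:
W = -11610
Add(Mul(-48983, Pow(W, -1)), Mul(Mul(1001, 18), Pow(17006, -1))) = Add(Mul(-48983, Pow(-11610, -1)), Mul(Mul(1001, 18), Pow(17006, -1))) = Add(Mul(-48983, Rational(-1, 11610)), Mul(18018, Rational(1, 17006))) = Add(Rational(48983, 11610), Rational(819, 773)) = Rational(47372449, 8974530)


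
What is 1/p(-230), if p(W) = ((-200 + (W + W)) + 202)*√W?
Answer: I*√230/105340 ≈ 0.00014397*I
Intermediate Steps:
p(W) = √W*(2 + 2*W) (p(W) = ((-200 + 2*W) + 202)*√W = (2 + 2*W)*√W = √W*(2 + 2*W))
1/p(-230) = 1/(2*√(-230)*(1 - 230)) = 1/(2*(I*√230)*(-229)) = 1/(-458*I*√230) = I*√230/105340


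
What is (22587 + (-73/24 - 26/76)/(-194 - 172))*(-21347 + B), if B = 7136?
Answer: -5952327080605/18544 ≈ -3.2098e+8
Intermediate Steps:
(22587 + (-73/24 - 26/76)/(-194 - 172))*(-21347 + B) = (22587 + (-73/24 - 26/76)/(-194 - 172))*(-21347 + 7136) = (22587 + (-73*1/24 - 26*1/76)/(-366))*(-14211) = (22587 + (-73/24 - 13/38)*(-1/366))*(-14211) = (22587 - 1543/456*(-1/366))*(-14211) = (22587 + 1543/166896)*(-14211) = (3769681495/166896)*(-14211) = -5952327080605/18544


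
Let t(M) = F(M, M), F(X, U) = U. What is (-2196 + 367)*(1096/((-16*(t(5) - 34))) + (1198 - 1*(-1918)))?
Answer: -330802085/58 ≈ -5.7035e+6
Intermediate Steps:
t(M) = M
(-2196 + 367)*(1096/((-16*(t(5) - 34))) + (1198 - 1*(-1918))) = (-2196 + 367)*(1096/((-16*(5 - 34))) + (1198 - 1*(-1918))) = -1829*(1096/((-16*(-29))) + (1198 + 1918)) = -1829*(1096/464 + 3116) = -1829*(1096*(1/464) + 3116) = -1829*(137/58 + 3116) = -1829*180865/58 = -330802085/58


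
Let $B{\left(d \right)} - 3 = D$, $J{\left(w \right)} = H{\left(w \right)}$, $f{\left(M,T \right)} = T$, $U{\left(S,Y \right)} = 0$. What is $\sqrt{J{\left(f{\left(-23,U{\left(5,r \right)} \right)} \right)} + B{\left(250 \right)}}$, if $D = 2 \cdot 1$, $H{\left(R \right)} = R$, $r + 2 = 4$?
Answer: $\sqrt{5} \approx 2.2361$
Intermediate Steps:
$r = 2$ ($r = -2 + 4 = 2$)
$D = 2$
$J{\left(w \right)} = w$
$B{\left(d \right)} = 5$ ($B{\left(d \right)} = 3 + 2 = 5$)
$\sqrt{J{\left(f{\left(-23,U{\left(5,r \right)} \right)} \right)} + B{\left(250 \right)}} = \sqrt{0 + 5} = \sqrt{5}$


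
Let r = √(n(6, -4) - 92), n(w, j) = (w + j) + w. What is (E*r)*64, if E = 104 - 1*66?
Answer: 4864*I*√21 ≈ 22290.0*I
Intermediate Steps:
E = 38 (E = 104 - 66 = 38)
n(w, j) = j + 2*w (n(w, j) = (j + w) + w = j + 2*w)
r = 2*I*√21 (r = √((-4 + 2*6) - 92) = √((-4 + 12) - 92) = √(8 - 92) = √(-84) = 2*I*√21 ≈ 9.1651*I)
(E*r)*64 = (38*(2*I*√21))*64 = (76*I*√21)*64 = 4864*I*√21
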